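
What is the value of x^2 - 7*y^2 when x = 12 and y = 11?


x^2 - d*y^2
= 12^2 - 7*11^2
= 144 - 847
= -703

-703


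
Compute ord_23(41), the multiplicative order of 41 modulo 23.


We want ord_23(41), the smallest k >= 1 with 41^k = 1 mod 23.
n = 23 = 23, phi(23) = 22; the order divides phi(n).
Divisors of 22: 1, 2, 11, 22
Repeated squaring mod 23: 41^1 = 18, 41^2 = 2, 41^4 = 4, 41^8 = 16, 41^16 = 3
Test divisors in increasing order:
  k=1: 41^1 = 18 mod 23
  k=2: 41^2 = 2 mod 23
  k=11: 41^11 = 16 * 2 * 18 = 1 mod 23  <- first divisor giving 1
Order = 11

11


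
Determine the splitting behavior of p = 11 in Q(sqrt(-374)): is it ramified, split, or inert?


K = Q(sqrt(-374)). Since d mod 4 = 2, disc(K) = -1496.
Check p | disc: -1496 mod 11 = 0.
p divides disc, so p ramifies: (p) = P^2 with e=2, f=1, g=1.
Therefore p is ramified.

ramified


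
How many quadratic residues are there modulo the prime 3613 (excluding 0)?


For prime p, the number of non-zero quadratic residues is (p-1)/2.
= (3613-1)/2
= 1806

1806


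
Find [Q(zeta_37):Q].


The degree equals Euler's totient phi(37).
37 = 37
phi(37) = 36

36


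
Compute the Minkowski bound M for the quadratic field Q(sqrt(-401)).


d = -401, d mod 4 = 3, so disc(K) = 4d = -1604; |disc(K)| = 1604
Imaginary quadratic field, so n = 2, s = r2 = 1, r1 = 0
M = (n!/n^n) * (4/pi)^s * sqrt(|disc(K)|) = (2!/2^2) * (4/pi)^1 * sqrt(1604)
= 0.5 * 1.273240 * 40.049969
= 25.4966

25.4966


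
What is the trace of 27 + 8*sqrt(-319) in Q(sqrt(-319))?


Tr(a + b*sqrt(d)) = (a + b*sqrt(d)) + (a - b*sqrt(d)) = 2a
= 2 * (27)
= 54

54


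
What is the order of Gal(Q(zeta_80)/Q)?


|Gal(Q(zeta_80)/Q)| = phi(80)
= 32

32


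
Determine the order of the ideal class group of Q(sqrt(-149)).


K = Q(sqrt(-149)). d mod 4 = 3, so D = disc(K) = 4d = -596
h(K) equals the number of primitive reduced positive-definite forms (a, b, c) = a*x^2 + b*x*y + c*y^2 with b^2 - 4ac = D,
where reduced means |b| <= a <= c, with b >= 0 whenever |b| = a or a = c, and primitive means gcd(a, b, c) = 1.
Reduced forces 3a^2 <= |D| = 596, so 1 <= a <= 14; b must have the parity of D, and c = (b^2 - D)/(4a) must be an integer >= a.
Enumerate a = 1..14, b in [-a, a]:
  a=1: (1, 0, 149)  [1]
  a=2: (2, 2, 75)  [1]
  a=3: (3, -2, 50), (3, 2, 50)  [2]
  a=4: none
  a=5: (5, -2, 30), (5, 2, 30)  [2]
  a=6: (6, -2, 25), (6, 2, 25)  [2]
  a=7..8: none
  a=9: (9, -4, 17), (9, 4, 17)  [2]
  a=10: (10, -2, 15), (10, 2, 15)  [2]
  a=11: (11, -8, 15), (11, 8, 15)  [2]
  a=12..14: none
Total reduced forms: 1 + 1 + 2 + 2 + 2 + 2 + 2 + 2 = 14
h = 14

14


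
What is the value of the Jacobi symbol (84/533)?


Compute (84/533) via quadratic reciprocity:
  pull out 2: (2/533) = -1  (since 533 mod 8 = 5)
  pull out 2: (2/533) = -1  (since 533 mod 8 = 5)
  reciprocity: (21/533) -> +(533/21)
  reduce: (8/21)
  pull out 2: (2/21) = -1  (since 21 mod 8 = 5)
  pull out 2: (2/21) = -1  (since 21 mod 8 = 5)
  pull out 2: (2/21) = -1  (since 21 mod 8 = 5)
  (1/21) = 1
Product of signs = -1

-1


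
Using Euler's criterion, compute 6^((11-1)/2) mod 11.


p = 11 is prime and the exponent is (p-1)/2 = 5, so by Euler's criterion 6^5 = (6/11) = +1 or -1 mod 11.
Compute by square-and-multiply:
  5 = 4 + 1 (binary 101)
  Repeated squaring mod 11: 6^1 = 6, 6^2 = 3, 6^4 = 9
  6^5 = 6^4 * 6^1 = 9 * 6 mod 11
    9 * 6 = 54 = 10 mod 11
  6^5 = 10 mod 11
Result 10 = p - 1 = -1 mod 11: 6 is a quadratic non-residue mod 11. As a residue in [0, p-1] the value is 10.
6^5 mod 11 = 10

10


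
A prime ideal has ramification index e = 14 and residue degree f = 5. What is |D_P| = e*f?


|D_P| = e * f
= 14 * 5
= 70

70


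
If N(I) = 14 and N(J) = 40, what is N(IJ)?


N(IJ) = N(I) * N(J)
= 14 * 40
= 560

560


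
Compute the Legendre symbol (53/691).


p = 691 is prime, so compute (53/691) with the reciprocity algorithm (Jacobi-symbol steps: pull out 2s via (2/n), flip via reciprocity, reduce):
  reciprocity: (53/691) -> +(691/53)
  reduce: (2/53)
  pull out 2: (2/53) = -1  (since 53 mod 8 = 5)
  (1/53) = 1
Product of signs = -1
(53/691) = -1

-1


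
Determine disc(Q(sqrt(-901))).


For K = Q(sqrt(d)) with d squarefree: disc(K) = d if d = 1 mod 4, and disc(K) = 4d if d = 2 or 3 mod 4.
Here d = -901, and d mod 4 = 3.
d = 3 mod 4, not 1 (O_K = Z[sqrt(d)]), so disc(K) = 4d = 4 * (-901) = -3604

-3604


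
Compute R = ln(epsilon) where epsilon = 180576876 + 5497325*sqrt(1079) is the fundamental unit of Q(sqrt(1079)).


epsilon = 180576876 + 5497325*sqrt(1079)
= 3.6115e+08
R = ln(3.6115e+08)
= 19.7048

19.7048


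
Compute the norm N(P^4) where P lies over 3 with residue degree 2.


N(P^a) = p^(a*f)
= 3^(4*2)
= 3^8
= 6561

6561


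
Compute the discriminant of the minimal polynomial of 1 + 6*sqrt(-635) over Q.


The element 1 + 6*sqrt(-635) has minimal polynomial:
x^2 - 2*x + 22861
Discriminant = (-2)^2 - 4*(22861)
= 4 - 91444
= -91440

-91440


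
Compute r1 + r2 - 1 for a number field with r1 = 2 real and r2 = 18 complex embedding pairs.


By Dirichlet's unit theorem:
rank = r1 + r2 - 1
= 2 + 18 - 1
= 19

19


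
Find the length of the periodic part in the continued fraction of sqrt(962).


Run the CF algorithm for sqrt(962).
a_0 = floor(sqrt(962)) = 31; set m_0=0, q_0=1.
Recurrence: m' = q*a - m,  q' = (d - m'^2)/q,  a' = floor((a_0 + m')/q').
  step 1: m=31, q=1, a=62
a_1 = 2*a_0 = 62, so the period closes here.
sqrt(962) = [31; 62]
Period length = 1

1


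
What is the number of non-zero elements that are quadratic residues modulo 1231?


For prime p, the number of non-zero quadratic residues is (p-1)/2.
= (1231-1)/2
= 615

615


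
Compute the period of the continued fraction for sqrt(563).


Run the CF algorithm for sqrt(563).
a_0 = floor(sqrt(563)) = 23; set m_0=0, q_0=1.
Recurrence: m' = q*a - m,  q' = (d - m'^2)/q,  a' = floor((a_0 + m')/q').
  step 1: m=23, q=34, a=1
  step 2: m=11, q=13, a=2
  step 3: m=15, q=26, a=1
  step 4: m=11, q=17, a=2
  step 5: m=23, q=2, a=23
  step 6: m=23, q=17, a=2
  step 7: m=11, q=26, a=1
  step 8: m=15, q=13, a=2
  step 9: m=11, q=34, a=1
  step 10: m=23, q=1, a=46
a_10 = 2*a_0 = 46, so the period closes here.
sqrt(563) = [23; 1, 2, 1, 2, 23, 2, 1, 2, 1, 46]
Period length = 10

10


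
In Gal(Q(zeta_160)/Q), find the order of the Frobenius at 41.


The Frobenius at p in Gal(Q(zeta_n)/Q) = (Z/nZ)* is the class of p, so its order is ord_160(41), the smallest k >= 1 with 41^k = 1 mod 160.
n = 160 = 2^5 * 5, phi(160) = 64; the order divides phi(n).
Divisors of 64: 1, 2, 4, 8, 16, 32, 64
Repeated squaring mod 160: 41^1 = 41, 41^2 = 81, 41^4 = 1, 41^8 = 1, 41^16 = 1, 41^32 = 1, 41^64 = 1
Test divisors in increasing order:
  k=1: 41^1 = 41 mod 160
  k=2: 41^2 = 81 mod 160
  k=4: 41^4 = 1 mod 160  <- first divisor giving 1
Order = 4

4


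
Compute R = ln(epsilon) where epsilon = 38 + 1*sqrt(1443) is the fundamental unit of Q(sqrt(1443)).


epsilon = 38 + 1*sqrt(1443)
= 75.9868
R = ln(75.9868)
= 4.3306

4.3306


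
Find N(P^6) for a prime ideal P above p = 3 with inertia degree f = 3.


N(P^a) = p^(a*f)
= 3^(6*3)
= 3^18
= 387420489

387420489


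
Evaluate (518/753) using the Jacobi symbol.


Compute (518/753) via quadratic reciprocity:
  pull out 2: (2/753) = +1  (since 753 mod 8 = 1)
  reciprocity: (259/753) -> +(753/259)
  reduce: (235/259)
  reciprocity: (235/259) -> -(259/235)
  reduce: (24/235)
  pull out 2: (2/235) = -1  (since 235 mod 8 = 3)
  pull out 2: (2/235) = -1  (since 235 mod 8 = 3)
  pull out 2: (2/235) = -1  (since 235 mod 8 = 3)
  reciprocity: (3/235) -> -(235/3)
  reduce: (1/3)
  (1/3) = 1
Product of signs = -1

-1


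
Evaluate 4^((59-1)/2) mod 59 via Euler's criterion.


p = 59 is prime and the exponent is (p-1)/2 = 29, so by Euler's criterion 4^29 = (4/59) = +1 or -1 mod 59.
Compute by square-and-multiply:
  29 = 16 + 8 + 4 + 1 (binary 11101)
  Repeated squaring mod 59: 4^1 = 4, 4^2 = 16, 4^4 = 20, 4^8 = 46, 4^16 = 51
  4^29 = 4^16 * 4^8 * 4^4 * 4^1 = 51 * 46 * 20 * 4 mod 59
    51 * 46 = 2346 = 45 mod 59
    45 * 20 = 900 = 15 mod 59
    15 * 4 = 60 = 1 mod 59
  4^29 = 1 mod 59
Result 1: 4 is a quadratic residue mod 59.
4^29 mod 59 = 1

1


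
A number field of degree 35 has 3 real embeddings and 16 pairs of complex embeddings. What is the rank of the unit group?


By Dirichlet's unit theorem:
rank = r1 + r2 - 1
= 3 + 16 - 1
= 18

18


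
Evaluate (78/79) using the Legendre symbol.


p = 79 is prime, so compute (78/79) with the reciprocity algorithm (Jacobi-symbol steps: pull out 2s via (2/n), flip via reciprocity, reduce):
  pull out 2: (2/79) = +1  (since 79 mod 8 = 7)
  reciprocity: (39/79) -> -(79/39)
  reduce: (1/39)
  (1/39) = 1
Product of signs = -1
(78/79) = -1

-1


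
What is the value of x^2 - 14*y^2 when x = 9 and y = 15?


x^2 - d*y^2
= 9^2 - 14*15^2
= 81 - 3150
= -3069

-3069


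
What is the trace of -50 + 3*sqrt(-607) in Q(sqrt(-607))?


Tr(a + b*sqrt(d)) = (a + b*sqrt(d)) + (a - b*sqrt(d)) = 2a
= 2 * (-50)
= -100

-100


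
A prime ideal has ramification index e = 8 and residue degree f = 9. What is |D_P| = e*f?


|D_P| = e * f
= 8 * 9
= 72

72


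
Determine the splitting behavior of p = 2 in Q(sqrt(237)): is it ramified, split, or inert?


K = Q(sqrt(237)). Since d mod 4 = 1, disc(K) = 237.
Check p | disc: 237 mod 2 = 1.
p=2 does not divide disc (d is 1 mod 4). 2 splits iff d = 1 mod 8.
d mod 8 = 5, so (d/2) = -1.
(d/p) = -1, so p is inert: (p) stays prime with e=1, f=2, g=1.
Therefore p is inert.

inert


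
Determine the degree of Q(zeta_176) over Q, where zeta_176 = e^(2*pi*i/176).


The degree equals Euler's totient phi(176).
176 = 2^4 * 11
phi(176) = 80

80


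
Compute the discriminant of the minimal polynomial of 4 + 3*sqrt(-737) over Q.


The element 4 + 3*sqrt(-737) has minimal polynomial:
x^2 - 8*x + 6649
Discriminant = (-8)^2 - 4*(6649)
= 64 - 26596
= -26532

-26532


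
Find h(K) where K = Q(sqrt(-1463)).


K = Q(sqrt(-1463)). d mod 4 = 1, so D = disc(K) = d = -1463
h(K) equals the number of primitive reduced positive-definite forms (a, b, c) = a*x^2 + b*x*y + c*y^2 with b^2 - 4ac = D,
where reduced means |b| <= a <= c, with b >= 0 whenever |b| = a or a = c, and primitive means gcd(a, b, c) = 1.
Reduced forces 3a^2 <= |D| = 1463, so 1 <= a <= 22; b must have the parity of D, and c = (b^2 - D)/(4a) must be an integer >= a.
Enumerate a = 1..22, b in [-a, a]:
  a=1: (1, 1, 366)  [1]
  a=2: (2, -1, 183), (2, 1, 183)  [2]
  a=3: (3, -1, 122), (3, 1, 122)  [2]
  a=4: (4, -3, 92), (4, 3, 92)  [2]
  a=5: none
  a=6: (6, -5, 62), (6, -1, 61), (6, 1, 61), (6, 5, 62)  [4]
  a=7: (7, 7, 54)  [1]
  a=8: (8, -3, 46), (8, 3, 46)  [2]
  a=9: (9, -7, 42), (9, 7, 42)  [2]
  a=10: none
  a=11: (11, 11, 36)  [1]
  a=12: (12, -11, 33), (12, -5, 31), (12, 5, 31), (12, 11, 33)  [4]
  a=13: none
  a=14: (14, -7, 27), (14, 7, 27)  [2]
  a=15: none
  a=16: (16, -3, 23), (16, 3, 23)  [2]
  a=17: (17, -13, 24), (17, 13, 24)  [2]
  a=18: (18, -11, 22), (18, -7, 21), (18, 7, 21), (18, 11, 22)  [4]
  a=19: (19, 19, 24)  [1]
  a=20..22: none
Total reduced forms: 1 + 2 + 2 + 2 + 4 + 1 + 2 + 2 + 1 + 4 + 2 + 2 + 2 + 4 + 1 = 32
h = 32

32


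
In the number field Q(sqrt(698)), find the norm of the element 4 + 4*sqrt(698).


N(a + b*sqrt(d)) = a^2 - d*b^2
= (4)^2 - (698)*(4)^2
= 16 - 11168
= -11152

-11152


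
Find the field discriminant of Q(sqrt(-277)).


For K = Q(sqrt(d)) with d squarefree: disc(K) = d if d = 1 mod 4, and disc(K) = 4d if d = 2 or 3 mod 4.
Here d = -277, and d mod 4 = 3.
d = 3 mod 4, not 1 (O_K = Z[sqrt(d)]), so disc(K) = 4d = 4 * (-277) = -1108

-1108


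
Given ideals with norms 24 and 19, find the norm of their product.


N(IJ) = N(I) * N(J)
= 24 * 19
= 456

456


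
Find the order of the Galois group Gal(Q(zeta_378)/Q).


|Gal(Q(zeta_378)/Q)| = phi(378)
= 108

108


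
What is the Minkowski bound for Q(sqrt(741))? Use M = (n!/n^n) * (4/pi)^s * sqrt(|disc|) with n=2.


d = 741, d mod 4 = 1, so disc(K) = d = 741; |disc(K)| = 741
Real quadratic field, so n = 2, s = r2 = 0, r1 = 2
M = (n!/n^n) * (4/pi)^s * sqrt(|disc(K)|) = (2!/2^2) * (4/pi)^0 * sqrt(741)
= 0.5 * 1.000000 * 27.221315
= 13.6107

13.6107


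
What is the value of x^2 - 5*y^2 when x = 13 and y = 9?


x^2 - d*y^2
= 13^2 - 5*9^2
= 169 - 405
= -236

-236


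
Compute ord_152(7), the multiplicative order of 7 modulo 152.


We want ord_152(7), the smallest k >= 1 with 7^k = 1 mod 152.
n = 152 = 2^3 * 19, phi(152) = 72; the order divides phi(n).
Divisors of 72: 1, 2, 3, 4, 6, 8, 9, 12, 18, 24, 36, 72
Repeated squaring mod 152: 7^1 = 7, 7^2 = 49, 7^4 = 121, 7^8 = 49, 7^16 = 121, 7^32 = 49, 7^64 = 121
Test divisors in increasing order:
  k=1: 7^1 = 7 mod 152
  k=2: 7^2 = 49 mod 152
  k=3: 7^3 = 49 * 7 = 39 mod 152
  k=4: 7^4 = 121 mod 152
  k=6: 7^6 = 121 * 49 = 1 mod 152  <- first divisor giving 1
Order = 6

6


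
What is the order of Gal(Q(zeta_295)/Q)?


|Gal(Q(zeta_295)/Q)| = phi(295)
= 232

232


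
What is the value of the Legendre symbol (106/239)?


p = 239 is prime, so compute (106/239) with the reciprocity algorithm (Jacobi-symbol steps: pull out 2s via (2/n), flip via reciprocity, reduce):
  pull out 2: (2/239) = +1  (since 239 mod 8 = 7)
  reciprocity: (53/239) -> +(239/53)
  reduce: (27/53)
  reciprocity: (27/53) -> +(53/27)
  reduce: (26/27)
  pull out 2: (2/27) = -1  (since 27 mod 8 = 3)
  reciprocity: (13/27) -> +(27/13)
  reduce: (1/13)
  (1/13) = 1
Product of signs = -1
(106/239) = -1

-1


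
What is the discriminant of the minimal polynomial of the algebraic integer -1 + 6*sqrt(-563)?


The element -1 + 6*sqrt(-563) has minimal polynomial:
x^2 + 2*x + 20269
Discriminant = (2)^2 - 4*(20269)
= 4 - 81076
= -81072

-81072


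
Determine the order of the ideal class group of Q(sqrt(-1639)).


K = Q(sqrt(-1639)). d mod 4 = 1, so D = disc(K) = d = -1639
h(K) equals the number of primitive reduced positive-definite forms (a, b, c) = a*x^2 + b*x*y + c*y^2 with b^2 - 4ac = D,
where reduced means |b| <= a <= c, with b >= 0 whenever |b| = a or a = c, and primitive means gcd(a, b, c) = 1.
Reduced forces 3a^2 <= |D| = 1639, so 1 <= a <= 23; b must have the parity of D, and c = (b^2 - D)/(4a) must be an integer >= a.
Enumerate a = 1..23, b in [-a, a]:
  a=1: (1, 1, 410)  [1]
  a=2: (2, -1, 205), (2, 1, 205)  [2]
  a=3: none
  a=4: (4, -3, 103), (4, 3, 103)  [2]
  a=5: (5, -1, 82), (5, 1, 82)  [2]
  a=6..7: none
  a=8: (8, -5, 52), (8, 5, 52)  [2]
  a=9: none
  a=10: (10, -9, 43), (10, -1, 41), (10, 1, 41), (10, 9, 43)  [4]
  a=11: (11, 11, 40)  [1]
  a=12: none
  a=13: (13, -5, 32), (13, 5, 32)  [2]
  a=14..15: none
  a=16: (16, -5, 26), (16, 5, 26)  [2]
  a=17..19: none
  a=20: (20, -19, 25), (20, -11, 22), (20, 11, 22), (20, 19, 25)  [4]
  a=21..23: none
Total reduced forms: 1 + 2 + 2 + 2 + 2 + 4 + 1 + 2 + 2 + 4 = 22
h = 22

22


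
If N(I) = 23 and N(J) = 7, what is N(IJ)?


N(IJ) = N(I) * N(J)
= 23 * 7
= 161

161


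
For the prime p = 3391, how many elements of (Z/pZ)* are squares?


For prime p, the number of non-zero quadratic residues is (p-1)/2.
= (3391-1)/2
= 1695

1695


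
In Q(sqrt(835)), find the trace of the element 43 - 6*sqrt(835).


Tr(a + b*sqrt(d)) = (a + b*sqrt(d)) + (a - b*sqrt(d)) = 2a
= 2 * (43)
= 86

86


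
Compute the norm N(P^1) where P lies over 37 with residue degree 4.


N(P^a) = p^(a*f)
= 37^(1*4)
= 37^4
= 1874161

1874161


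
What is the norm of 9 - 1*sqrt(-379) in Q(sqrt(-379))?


N(a + b*sqrt(d)) = a^2 - d*b^2
= (9)^2 - (-379)*(-1)^2
= 81 + 379
= 460

460


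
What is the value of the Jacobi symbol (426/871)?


Compute (426/871) via quadratic reciprocity:
  pull out 2: (2/871) = +1  (since 871 mod 8 = 7)
  reciprocity: (213/871) -> +(871/213)
  reduce: (19/213)
  reciprocity: (19/213) -> +(213/19)
  reduce: (4/19)
  pull out 2: (2/19) = -1  (since 19 mod 8 = 3)
  pull out 2: (2/19) = -1  (since 19 mod 8 = 3)
  (1/19) = 1
Product of signs = 1

1


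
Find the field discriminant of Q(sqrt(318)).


For K = Q(sqrt(d)) with d squarefree: disc(K) = d if d = 1 mod 4, and disc(K) = 4d if d = 2 or 3 mod 4.
Here d = 318, and d mod 4 = 2.
d = 2 mod 4, not 1 (O_K = Z[sqrt(d)]), so disc(K) = 4d = 4 * (318) = 1272

1272


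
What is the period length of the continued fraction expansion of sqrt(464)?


Run the CF algorithm for sqrt(464).
a_0 = floor(sqrt(464)) = 21; set m_0=0, q_0=1.
Recurrence: m' = q*a - m,  q' = (d - m'^2)/q,  a' = floor((a_0 + m')/q').
  step 1: m=21, q=23, a=1
  step 2: m=2, q=20, a=1
  step 3: m=18, q=7, a=5
  step 4: m=17, q=25, a=1
  step 5: m=8, q=16, a=1
  step 6: m=8, q=25, a=1
  step 7: m=17, q=7, a=5
  step 8: m=18, q=20, a=1
  step 9: m=2, q=23, a=1
  step 10: m=21, q=1, a=42
a_10 = 2*a_0 = 42, so the period closes here.
sqrt(464) = [21; 1, 1, 5, 1, 1, 1, 5, 1, 1, 42]
Period length = 10

10


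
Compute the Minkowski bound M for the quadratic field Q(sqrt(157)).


d = 157, d mod 4 = 1, so disc(K) = d = 157; |disc(K)| = 157
Real quadratic field, so n = 2, s = r2 = 0, r1 = 2
M = (n!/n^n) * (4/pi)^s * sqrt(|disc(K)|) = (2!/2^2) * (4/pi)^0 * sqrt(157)
= 0.5 * 1.000000 * 12.529964
= 6.2650

6.2650


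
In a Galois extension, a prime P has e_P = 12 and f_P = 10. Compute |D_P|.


|D_P| = e * f
= 12 * 10
= 120

120


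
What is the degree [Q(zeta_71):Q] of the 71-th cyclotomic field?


The degree equals Euler's totient phi(71).
71 = 71
phi(71) = 70

70


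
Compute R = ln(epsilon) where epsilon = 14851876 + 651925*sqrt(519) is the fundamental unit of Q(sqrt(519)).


epsilon = 14851876 + 651925*sqrt(519)
= 2.9704e+07
R = ln(2.9704e+07)
= 17.2068

17.2068


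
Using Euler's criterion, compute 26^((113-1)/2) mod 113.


p = 113 is prime and the exponent is (p-1)/2 = 56, so by Euler's criterion 26^56 = (26/113) = +1 or -1 mod 113.
Compute by square-and-multiply:
  56 = 32 + 16 + 8 (binary 111000)
  Repeated squaring mod 113: 26^1 = 26, 26^2 = 111, 26^4 = 4, 26^8 = 16, 26^16 = 30, 26^32 = 109
  26^56 = 26^32 * 26^16 * 26^8 = 109 * 30 * 16 mod 113
    109 * 30 = 3270 = 106 mod 113
    106 * 16 = 1696 = 1 mod 113
  26^56 = 1 mod 113
Result 1: 26 is a quadratic residue mod 113.
26^56 mod 113 = 1

1


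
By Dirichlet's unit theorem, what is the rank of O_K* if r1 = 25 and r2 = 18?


By Dirichlet's unit theorem:
rank = r1 + r2 - 1
= 25 + 18 - 1
= 42

42


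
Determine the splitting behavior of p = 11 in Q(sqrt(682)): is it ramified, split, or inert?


K = Q(sqrt(682)). Since d mod 4 = 2, disc(K) = 2728.
Check p | disc: 2728 mod 11 = 0.
p divides disc, so p ramifies: (p) = P^2 with e=2, f=1, g=1.
Therefore p is ramified.

ramified


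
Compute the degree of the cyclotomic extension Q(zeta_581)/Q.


The degree equals Euler's totient phi(581).
581 = 7 * 83
phi(581) = 492

492


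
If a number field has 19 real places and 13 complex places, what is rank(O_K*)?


By Dirichlet's unit theorem:
rank = r1 + r2 - 1
= 19 + 13 - 1
= 31

31


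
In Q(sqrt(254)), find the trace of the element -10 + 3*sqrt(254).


Tr(a + b*sqrt(d)) = (a + b*sqrt(d)) + (a - b*sqrt(d)) = 2a
= 2 * (-10)
= -20

-20


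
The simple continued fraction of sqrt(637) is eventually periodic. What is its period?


Run the CF algorithm for sqrt(637).
a_0 = floor(sqrt(637)) = 25; set m_0=0, q_0=1.
Recurrence: m' = q*a - m,  q' = (d - m'^2)/q,  a' = floor((a_0 + m')/q').
  step 1: m=25, q=12, a=4
  step 2: m=23, q=9, a=5
  step 3: m=22, q=17, a=2
  step 4: m=12, q=29, a=1
  step 5: m=17, q=12, a=3
  step 6: m=19, q=23, a=1
  step 7: m=4, q=27, a=1
  step 8: m=23, q=4, a=12
  step 9: m=25, q=3, a=16
  step 10: m=23, q=36, a=1
  step 11: m=13, q=13, a=2
  step 12: m=13, q=36, a=1
  step 13: m=23, q=3, a=16
  step 14: m=25, q=4, a=12
  step 15: m=23, q=27, a=1
  step 16: m=4, q=23, a=1
  step 17: m=19, q=12, a=3
  step 18: m=17, q=29, a=1
  step 19: m=12, q=17, a=2
  step 20: m=22, q=9, a=5
  step 21: m=23, q=12, a=4
  step 22: m=25, q=1, a=50
a_22 = 2*a_0 = 50, so the period closes here.
sqrt(637) = [25; 4, 5, 2, 1, 3, 1, 1, 12, 16, 1, 2, 1, 16, 12, 1, 1, 3, 1, 2, 5, 4, 50]
Period length = 22

22


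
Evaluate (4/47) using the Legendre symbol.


p = 47 is prime, so compute (4/47) with the reciprocity algorithm (Jacobi-symbol steps: pull out 2s via (2/n), flip via reciprocity, reduce):
  pull out 2: (2/47) = +1  (since 47 mod 8 = 7)
  pull out 2: (2/47) = +1  (since 47 mod 8 = 7)
  (1/47) = 1
Product of signs = 1
(4/47) = 1

1


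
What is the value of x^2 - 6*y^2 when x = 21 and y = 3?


x^2 - d*y^2
= 21^2 - 6*3^2
= 441 - 54
= 387

387


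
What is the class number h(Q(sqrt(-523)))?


K = Q(sqrt(-523)). d mod 4 = 1, so D = disc(K) = d = -523
h(K) equals the number of primitive reduced positive-definite forms (a, b, c) = a*x^2 + b*x*y + c*y^2 with b^2 - 4ac = D,
where reduced means |b| <= a <= c, with b >= 0 whenever |b| = a or a = c, and primitive means gcd(a, b, c) = 1.
Reduced forces 3a^2 <= |D| = 523, so 1 <= a <= 13; b must have the parity of D, and c = (b^2 - D)/(4a) must be an integer >= a.
Enumerate a = 1..13, b in [-a, a]:
  a=1: (1, 1, 131)  [1]
  a=2..6: none
  a=7: (7, -3, 19), (7, 3, 19)  [2]
  a=8..10: none
  a=11: (11, -7, 13), (11, 7, 13)  [2]
  a=12..13: none
Total reduced forms: 1 + 2 + 2 = 5
h = 5

5


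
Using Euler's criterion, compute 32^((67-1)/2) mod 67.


p = 67 is prime and the exponent is (p-1)/2 = 33, so by Euler's criterion 32^33 = (32/67) = +1 or -1 mod 67.
Compute by square-and-multiply:
  33 = 32 + 1 (binary 100001)
  Repeated squaring mod 67: 32^1 = 32, 32^2 = 19, 32^4 = 26, 32^8 = 6, 32^16 = 36, 32^32 = 23
  32^33 = 32^32 * 32^1 = 23 * 32 mod 67
    23 * 32 = 736 = 66 mod 67
  32^33 = 66 mod 67
Result 66 = p - 1 = -1 mod 67: 32 is a quadratic non-residue mod 67. As a residue in [0, p-1] the value is 66.
32^33 mod 67 = 66

66


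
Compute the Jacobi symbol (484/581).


Compute (484/581) via quadratic reciprocity:
  pull out 2: (2/581) = -1  (since 581 mod 8 = 5)
  pull out 2: (2/581) = -1  (since 581 mod 8 = 5)
  reciprocity: (121/581) -> +(581/121)
  reduce: (97/121)
  reciprocity: (97/121) -> +(121/97)
  reduce: (24/97)
  pull out 2: (2/97) = +1  (since 97 mod 8 = 1)
  pull out 2: (2/97) = +1  (since 97 mod 8 = 1)
  pull out 2: (2/97) = +1  (since 97 mod 8 = 1)
  reciprocity: (3/97) -> +(97/3)
  reduce: (1/3)
  (1/3) = 1
Product of signs = 1

1


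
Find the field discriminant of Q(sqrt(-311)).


For K = Q(sqrt(d)) with d squarefree: disc(K) = d if d = 1 mod 4, and disc(K) = 4d if d = 2 or 3 mod 4.
Here d = -311, and d mod 4 = 1.
d = 1 mod 4 (O_K = Z[(1+sqrt(d))/2]), so disc(K) = d = -311

-311


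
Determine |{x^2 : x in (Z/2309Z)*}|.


For prime p, the number of non-zero quadratic residues is (p-1)/2.
= (2309-1)/2
= 1154

1154


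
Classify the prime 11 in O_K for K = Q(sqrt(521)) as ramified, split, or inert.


K = Q(sqrt(521)). Since d mod 4 = 1, disc(K) = 521.
Check p | disc: 521 mod 11 = 4.
p does not divide disc. Compute Legendre symbol (d/p):
4^((11-1)/2) mod 11 = 1
(d/p) = 1, so p splits: (p) = P*P' with e=1, f=1, g=2.
Therefore p is split.

split


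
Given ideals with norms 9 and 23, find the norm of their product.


N(IJ) = N(I) * N(J)
= 9 * 23
= 207

207


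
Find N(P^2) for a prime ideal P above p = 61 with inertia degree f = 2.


N(P^a) = p^(a*f)
= 61^(2*2)
= 61^4
= 13845841

13845841


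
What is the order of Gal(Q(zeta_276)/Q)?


|Gal(Q(zeta_276)/Q)| = phi(276)
= 88

88


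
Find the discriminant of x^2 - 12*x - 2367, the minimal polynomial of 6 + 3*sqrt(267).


The element 6 + 3*sqrt(267) has minimal polynomial:
x^2 - 12*x - 2367
Discriminant = (-12)^2 - 4*(-2367)
= 144 + 9468
= 9612

9612


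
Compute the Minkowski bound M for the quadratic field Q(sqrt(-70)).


d = -70, d mod 4 = 2, so disc(K) = 4d = -280; |disc(K)| = 280
Imaginary quadratic field, so n = 2, s = r2 = 1, r1 = 0
M = (n!/n^n) * (4/pi)^s * sqrt(|disc(K)|) = (2!/2^2) * (4/pi)^1 * sqrt(280)
= 0.5 * 1.273240 * 16.733201
= 10.6527

10.6527


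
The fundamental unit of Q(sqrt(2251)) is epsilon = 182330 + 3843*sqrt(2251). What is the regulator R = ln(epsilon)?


epsilon = 182330 + 3843*sqrt(2251)
= 364660.0000
R = ln(364660.0000)
= 12.8067

12.8067


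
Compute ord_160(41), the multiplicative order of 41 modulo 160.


We want ord_160(41), the smallest k >= 1 with 41^k = 1 mod 160.
n = 160 = 2^5 * 5, phi(160) = 64; the order divides phi(n).
Divisors of 64: 1, 2, 4, 8, 16, 32, 64
Repeated squaring mod 160: 41^1 = 41, 41^2 = 81, 41^4 = 1, 41^8 = 1, 41^16 = 1, 41^32 = 1, 41^64 = 1
Test divisors in increasing order:
  k=1: 41^1 = 41 mod 160
  k=2: 41^2 = 81 mod 160
  k=4: 41^4 = 1 mod 160  <- first divisor giving 1
Order = 4

4


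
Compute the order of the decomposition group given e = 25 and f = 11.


|D_P| = e * f
= 25 * 11
= 275

275


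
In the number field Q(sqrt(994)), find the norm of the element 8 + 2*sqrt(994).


N(a + b*sqrt(d)) = a^2 - d*b^2
= (8)^2 - (994)*(2)^2
= 64 - 3976
= -3912

-3912


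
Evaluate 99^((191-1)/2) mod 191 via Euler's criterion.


p = 191 is prime and the exponent is (p-1)/2 = 95, so by Euler's criterion 99^95 = (99/191) = +1 or -1 mod 191.
Compute by square-and-multiply:
  95 = 64 + 16 + 8 + 4 + 2 + 1 (binary 1011111)
  Repeated squaring mod 191: 99^1 = 99, 99^2 = 60, 99^4 = 162, 99^8 = 77, 99^16 = 8, 99^32 = 64, 99^64 = 85
  99^95 = 99^64 * 99^16 * 99^8 * 99^4 * 99^2 * 99^1 = 85 * 8 * 77 * 162 * 60 * 99 mod 191
    85 * 8 = 680 = 107 mod 191
    107 * 77 = 8239 = 26 mod 191
    26 * 162 = 4212 = 10 mod 191
    10 * 60 = 600 = 27 mod 191
    27 * 99 = 2673 = 190 mod 191
  99^95 = 190 mod 191
Result 190 = p - 1 = -1 mod 191: 99 is a quadratic non-residue mod 191. As a residue in [0, p-1] the value is 190.
99^95 mod 191 = 190

190


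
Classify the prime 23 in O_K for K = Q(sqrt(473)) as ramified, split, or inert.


K = Q(sqrt(473)). Since d mod 4 = 1, disc(K) = 473.
Check p | disc: 473 mod 23 = 13.
p does not divide disc. Compute Legendre symbol (d/p):
13^((23-1)/2) mod 23 = 1
(d/p) = 1, so p splits: (p) = P*P' with e=1, f=1, g=2.
Therefore p is split.

split


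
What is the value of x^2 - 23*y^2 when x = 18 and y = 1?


x^2 - d*y^2
= 18^2 - 23*1^2
= 324 - 23
= 301

301


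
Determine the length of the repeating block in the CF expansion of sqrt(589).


Run the CF algorithm for sqrt(589).
a_0 = floor(sqrt(589)) = 24; set m_0=0, q_0=1.
Recurrence: m' = q*a - m,  q' = (d - m'^2)/q,  a' = floor((a_0 + m')/q').
  step 1: m=24, q=13, a=3
  step 2: m=15, q=28, a=1
  step 3: m=13, q=15, a=2
  step 4: m=17, q=20, a=2
  step 5: m=23, q=3, a=15
  step 6: m=22, q=35, a=1
  step 7: m=13, q=12, a=3
  step 8: m=23, q=5, a=9
  step 9: m=22, q=21, a=2
  step 10: m=20, q=9, a=4
  step 11: m=16, q=37, a=1
  step 12: m=21, q=4, a=11
  step 13: m=23, q=15, a=3
  step 14: m=22, q=7, a=6
  step 15: m=20, q=27, a=1
  step 16: m=7, q=20, a=1
  step 17: m=13, q=21, a=1
  step 18: m=8, q=25, a=1
  step 19: m=17, q=12, a=3
  step 20: m=19, q=19, a=2
  step 21: m=19, q=12, a=3
  step 22: m=17, q=25, a=1
  step 23: m=8, q=21, a=1
  step 24: m=13, q=20, a=1
  step 25: m=7, q=27, a=1
  step 26: m=20, q=7, a=6
  step 27: m=22, q=15, a=3
  step 28: m=23, q=4, a=11
  step 29: m=21, q=37, a=1
  step 30: m=16, q=9, a=4
  step 31: m=20, q=21, a=2
  step 32: m=22, q=5, a=9
  step 33: m=23, q=12, a=3
  step 34: m=13, q=35, a=1
  step 35: m=22, q=3, a=15
  step 36: m=23, q=20, a=2
  step 37: m=17, q=15, a=2
  step 38: m=13, q=28, a=1
  step 39: m=15, q=13, a=3
  step 40: m=24, q=1, a=48
a_40 = 2*a_0 = 48, so the period closes here.
sqrt(589) = [24; 3, 1, 2, 2, 15, 1, 3, 9, 2, 4, 1, 11, 3, 6, 1, 1, 1, 1, 3, 2, 3, 1, 1, 1, 1, 6, 3, 11, 1, 4, 2, 9, 3, 1, 15, 2, 2, 1, 3, 48]
Period length = 40

40


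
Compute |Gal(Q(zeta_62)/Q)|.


|Gal(Q(zeta_62)/Q)| = phi(62)
= 30

30


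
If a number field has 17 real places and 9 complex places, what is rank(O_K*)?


By Dirichlet's unit theorem:
rank = r1 + r2 - 1
= 17 + 9 - 1
= 25

25


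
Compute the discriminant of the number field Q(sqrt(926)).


For K = Q(sqrt(d)) with d squarefree: disc(K) = d if d = 1 mod 4, and disc(K) = 4d if d = 2 or 3 mod 4.
Here d = 926, and d mod 4 = 2.
d = 2 mod 4, not 1 (O_K = Z[sqrt(d)]), so disc(K) = 4d = 4 * (926) = 3704

3704


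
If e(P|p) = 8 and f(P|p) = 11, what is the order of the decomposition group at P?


|D_P| = e * f
= 8 * 11
= 88

88


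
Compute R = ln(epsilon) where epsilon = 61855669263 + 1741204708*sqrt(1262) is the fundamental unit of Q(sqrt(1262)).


epsilon = 61855669263 + 1741204708*sqrt(1262)
= 1.2371e+11
R = ln(1.2371e+11)
= 25.5412

25.5412


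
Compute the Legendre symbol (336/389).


p = 389 is prime, so compute (336/389) with the reciprocity algorithm (Jacobi-symbol steps: pull out 2s via (2/n), flip via reciprocity, reduce):
  pull out 2: (2/389) = -1  (since 389 mod 8 = 5)
  pull out 2: (2/389) = -1  (since 389 mod 8 = 5)
  pull out 2: (2/389) = -1  (since 389 mod 8 = 5)
  pull out 2: (2/389) = -1  (since 389 mod 8 = 5)
  reciprocity: (21/389) -> +(389/21)
  reduce: (11/21)
  reciprocity: (11/21) -> +(21/11)
  reduce: (10/11)
  pull out 2: (2/11) = -1  (since 11 mod 8 = 3)
  reciprocity: (5/11) -> +(11/5)
  reduce: (1/5)
  (1/5) = 1
Product of signs = -1
(336/389) = -1

-1


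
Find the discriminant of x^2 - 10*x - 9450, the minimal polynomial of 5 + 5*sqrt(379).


The element 5 + 5*sqrt(379) has minimal polynomial:
x^2 - 10*x - 9450
Discriminant = (-10)^2 - 4*(-9450)
= 100 + 37800
= 37900

37900


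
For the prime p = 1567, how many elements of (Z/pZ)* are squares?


For prime p, the number of non-zero quadratic residues is (p-1)/2.
= (1567-1)/2
= 783

783


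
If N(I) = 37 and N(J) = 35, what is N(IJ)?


N(IJ) = N(I) * N(J)
= 37 * 35
= 1295

1295


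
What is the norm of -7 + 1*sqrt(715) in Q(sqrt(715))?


N(a + b*sqrt(d)) = a^2 - d*b^2
= (-7)^2 - (715)*(1)^2
= 49 - 715
= -666

-666


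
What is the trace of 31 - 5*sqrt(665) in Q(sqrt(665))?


Tr(a + b*sqrt(d)) = (a + b*sqrt(d)) + (a - b*sqrt(d)) = 2a
= 2 * (31)
= 62

62


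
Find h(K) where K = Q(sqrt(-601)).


K = Q(sqrt(-601)). d mod 4 = 3, so D = disc(K) = 4d = -2404
h(K) equals the number of primitive reduced positive-definite forms (a, b, c) = a*x^2 + b*x*y + c*y^2 with b^2 - 4ac = D,
where reduced means |b| <= a <= c, with b >= 0 whenever |b| = a or a = c, and primitive means gcd(a, b, c) = 1.
Reduced forces 3a^2 <= |D| = 2404, so 1 <= a <= 28; b must have the parity of D, and c = (b^2 - D)/(4a) must be an integer >= a.
Enumerate a = 1..28, b in [-a, a]:
  a=1: (1, 0, 601)  [1]
  a=2: (2, 2, 301)  [1]
  a=3..4: none
  a=5: (5, -4, 121), (5, 4, 121)  [2]
  a=6: none
  a=7: (7, -2, 86), (7, 2, 86)  [2]
  a=8..9: none
  a=10: (10, -6, 61), (10, 6, 61)  [2]
  a=11: (11, -4, 55), (11, 4, 55)  [2]
  a=12: none
  a=13: (13, -12, 49), (13, 12, 49)  [2]
  a=14: (14, -2, 43), (14, 2, 43)  [2]
  a=15..18: none
  a=19: (19, -16, 35), (19, 16, 35)  [2]
  a=20..21: none
  a=22: (22, -18, 31), (22, 18, 31)  [2]
  a=23..24: none
  a=25: (25, -14, 26), (25, 14, 26)  [2]
  a=26..28: none
Total reduced forms: 1 + 1 + 2 + 2 + 2 + 2 + 2 + 2 + 2 + 2 + 2 = 20
h = 20

20


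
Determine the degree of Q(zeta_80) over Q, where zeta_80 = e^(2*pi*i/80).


The degree equals Euler's totient phi(80).
80 = 2^4 * 5
phi(80) = 32

32


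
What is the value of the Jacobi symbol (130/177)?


Compute (130/177) via quadratic reciprocity:
  pull out 2: (2/177) = +1  (since 177 mod 8 = 1)
  reciprocity: (65/177) -> +(177/65)
  reduce: (47/65)
  reciprocity: (47/65) -> +(65/47)
  reduce: (18/47)
  pull out 2: (2/47) = +1  (since 47 mod 8 = 7)
  reciprocity: (9/47) -> +(47/9)
  reduce: (2/9)
  pull out 2: (2/9) = +1  (since 9 mod 8 = 1)
  (1/9) = 1
Product of signs = 1

1


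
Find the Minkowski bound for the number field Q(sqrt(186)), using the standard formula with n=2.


d = 186, d mod 4 = 2, so disc(K) = 4d = 744; |disc(K)| = 744
Real quadratic field, so n = 2, s = r2 = 0, r1 = 2
M = (n!/n^n) * (4/pi)^s * sqrt(|disc(K)|) = (2!/2^2) * (4/pi)^0 * sqrt(744)
= 0.5 * 1.000000 * 27.276363
= 13.6382

13.6382


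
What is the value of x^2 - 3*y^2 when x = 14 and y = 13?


x^2 - d*y^2
= 14^2 - 3*13^2
= 196 - 507
= -311

-311


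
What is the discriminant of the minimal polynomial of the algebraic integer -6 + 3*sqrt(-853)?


The element -6 + 3*sqrt(-853) has minimal polynomial:
x^2 + 12*x + 7713
Discriminant = (12)^2 - 4*(7713)
= 144 - 30852
= -30708

-30708


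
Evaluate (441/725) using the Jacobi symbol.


Compute (441/725) via quadratic reciprocity:
  reciprocity: (441/725) -> +(725/441)
  reduce: (284/441)
  pull out 2: (2/441) = +1  (since 441 mod 8 = 1)
  pull out 2: (2/441) = +1  (since 441 mod 8 = 1)
  reciprocity: (71/441) -> +(441/71)
  reduce: (15/71)
  reciprocity: (15/71) -> -(71/15)
  reduce: (11/15)
  reciprocity: (11/15) -> -(15/11)
  reduce: (4/11)
  pull out 2: (2/11) = -1  (since 11 mod 8 = 3)
  pull out 2: (2/11) = -1  (since 11 mod 8 = 3)
  (1/11) = 1
Product of signs = 1

1


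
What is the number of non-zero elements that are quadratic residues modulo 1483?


For prime p, the number of non-zero quadratic residues is (p-1)/2.
= (1483-1)/2
= 741

741


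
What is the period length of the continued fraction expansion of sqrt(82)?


Run the CF algorithm for sqrt(82).
a_0 = floor(sqrt(82)) = 9; set m_0=0, q_0=1.
Recurrence: m' = q*a - m,  q' = (d - m'^2)/q,  a' = floor((a_0 + m')/q').
  step 1: m=9, q=1, a=18
a_1 = 2*a_0 = 18, so the period closes here.
sqrt(82) = [9; 18]
Period length = 1

1


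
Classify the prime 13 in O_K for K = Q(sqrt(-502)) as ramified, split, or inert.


K = Q(sqrt(-502)). Since d mod 4 = 2, disc(K) = -2008.
Check p | disc: -2008 mod 13 = 7.
p does not divide disc. Compute Legendre symbol (d/p):
5^((13-1)/2) mod 13 = -1
(d/p) = -1, so p is inert: (p) stays prime with e=1, f=2, g=1.
Therefore p is inert.

inert


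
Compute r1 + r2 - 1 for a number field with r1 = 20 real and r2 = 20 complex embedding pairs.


By Dirichlet's unit theorem:
rank = r1 + r2 - 1
= 20 + 20 - 1
= 39

39


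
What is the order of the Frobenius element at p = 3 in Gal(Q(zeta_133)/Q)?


The Frobenius at p in Gal(Q(zeta_n)/Q) = (Z/nZ)* is the class of p, so its order is ord_133(3), the smallest k >= 1 with 3^k = 1 mod 133.
n = 133 = 7 * 19, phi(133) = 108; the order divides phi(n).
Divisors of 108: 1, 2, 3, 4, 6, 9, 12, 18, 27, 36, 54, 108
Repeated squaring mod 133: 3^1 = 3, 3^2 = 9, 3^4 = 81, 3^8 = 44, 3^16 = 74, 3^32 = 23, 3^64 = 130
Test divisors in increasing order:
  k=1: 3^1 = 3 mod 133
  k=2: 3^2 = 9 mod 133
  k=3: 3^3 = 9 * 3 = 27 mod 133
  k=4: 3^4 = 81 mod 133
  k=6: 3^6 = 81 * 9 = 64 mod 133
  k=9: 3^9 = 44 * 3 = 132 mod 133
  k=12: 3^12 = 44 * 81 = 106 mod 133
  k=18: 3^18 = 74 * 9 = 1 mod 133  <- first divisor giving 1
Order = 18

18


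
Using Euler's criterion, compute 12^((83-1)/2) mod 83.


p = 83 is prime and the exponent is (p-1)/2 = 41, so by Euler's criterion 12^41 = (12/83) = +1 or -1 mod 83.
Compute by square-and-multiply:
  41 = 32 + 8 + 1 (binary 101001)
  Repeated squaring mod 83: 12^1 = 12, 12^2 = 61, 12^4 = 69, 12^8 = 30, 12^16 = 70, 12^32 = 3
  12^41 = 12^32 * 12^8 * 12^1 = 3 * 30 * 12 mod 83
    3 * 30 = 90 = 7 mod 83
    7 * 12 = 84 = 1 mod 83
  12^41 = 1 mod 83
Result 1: 12 is a quadratic residue mod 83.
12^41 mod 83 = 1

1


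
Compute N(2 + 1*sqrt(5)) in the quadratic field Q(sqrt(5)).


N(a + b*sqrt(d)) = a^2 - d*b^2
= (2)^2 - (5)*(1)^2
= 4 - 5
= -1

-1


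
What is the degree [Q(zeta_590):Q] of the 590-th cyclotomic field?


The degree equals Euler's totient phi(590).
590 = 2 * 5 * 59
phi(590) = 232

232


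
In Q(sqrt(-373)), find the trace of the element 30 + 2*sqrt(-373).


Tr(a + b*sqrt(d)) = (a + b*sqrt(d)) + (a - b*sqrt(d)) = 2a
= 2 * (30)
= 60

60


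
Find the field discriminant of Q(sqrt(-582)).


For K = Q(sqrt(d)) with d squarefree: disc(K) = d if d = 1 mod 4, and disc(K) = 4d if d = 2 or 3 mod 4.
Here d = -582, and d mod 4 = 2.
d = 2 mod 4, not 1 (O_K = Z[sqrt(d)]), so disc(K) = 4d = 4 * (-582) = -2328

-2328


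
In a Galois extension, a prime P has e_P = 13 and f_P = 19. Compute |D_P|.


|D_P| = e * f
= 13 * 19
= 247

247


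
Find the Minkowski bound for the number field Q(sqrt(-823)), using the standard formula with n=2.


d = -823, d mod 4 = 1, so disc(K) = d = -823; |disc(K)| = 823
Imaginary quadratic field, so n = 2, s = r2 = 1, r1 = 0
M = (n!/n^n) * (4/pi)^s * sqrt(|disc(K)|) = (2!/2^2) * (4/pi)^1 * sqrt(823)
= 0.5 * 1.273240 * 28.687977
= 18.2633

18.2633


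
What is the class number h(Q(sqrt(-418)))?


K = Q(sqrt(-418)). d mod 4 = 2, so D = disc(K) = 4d = -1672
h(K) equals the number of primitive reduced positive-definite forms (a, b, c) = a*x^2 + b*x*y + c*y^2 with b^2 - 4ac = D,
where reduced means |b| <= a <= c, with b >= 0 whenever |b| = a or a = c, and primitive means gcd(a, b, c) = 1.
Reduced forces 3a^2 <= |D| = 1672, so 1 <= a <= 23; b must have the parity of D, and c = (b^2 - D)/(4a) must be an integer >= a.
Enumerate a = 1..23, b in [-a, a]:
  a=1: (1, 0, 418)  [1]
  a=2: (2, 0, 209)  [1]
  a=3..6: none
  a=7: (7, -6, 61), (7, 6, 61)  [2]
  a=8..10: none
  a=11: (11, 0, 38)  [1]
  a=12..13: none
  a=14: (14, -8, 31), (14, 8, 31)  [2]
  a=15..18: none
  a=19: (19, 0, 22)  [1]
  a=20..23: none
Total reduced forms: 1 + 1 + 2 + 1 + 2 + 1 = 8
h = 8

8


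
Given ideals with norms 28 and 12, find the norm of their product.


N(IJ) = N(I) * N(J)
= 28 * 12
= 336

336


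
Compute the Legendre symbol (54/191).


p = 191 is prime, so compute (54/191) with the reciprocity algorithm (Jacobi-symbol steps: pull out 2s via (2/n), flip via reciprocity, reduce):
  pull out 2: (2/191) = +1  (since 191 mod 8 = 7)
  reciprocity: (27/191) -> -(191/27)
  reduce: (2/27)
  pull out 2: (2/27) = -1  (since 27 mod 8 = 3)
  (1/27) = 1
Product of signs = 1
(54/191) = 1

1


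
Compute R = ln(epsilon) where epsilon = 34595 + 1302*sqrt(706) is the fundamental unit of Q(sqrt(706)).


epsilon = 34595 + 1302*sqrt(706)
= 69190.0000
R = ln(69190.0000)
= 11.1446

11.1446


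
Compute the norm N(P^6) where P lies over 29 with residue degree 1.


N(P^a) = p^(a*f)
= 29^(6*1)
= 29^6
= 594823321

594823321


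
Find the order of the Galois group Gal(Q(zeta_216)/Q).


|Gal(Q(zeta_216)/Q)| = phi(216)
= 72

72


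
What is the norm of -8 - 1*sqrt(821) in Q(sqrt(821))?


N(a + b*sqrt(d)) = a^2 - d*b^2
= (-8)^2 - (821)*(-1)^2
= 64 - 821
= -757

-757


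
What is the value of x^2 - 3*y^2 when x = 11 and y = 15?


x^2 - d*y^2
= 11^2 - 3*15^2
= 121 - 675
= -554

-554


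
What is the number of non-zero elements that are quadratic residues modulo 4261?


For prime p, the number of non-zero quadratic residues is (p-1)/2.
= (4261-1)/2
= 2130

2130


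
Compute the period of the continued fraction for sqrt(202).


Run the CF algorithm for sqrt(202).
a_0 = floor(sqrt(202)) = 14; set m_0=0, q_0=1.
Recurrence: m' = q*a - m,  q' = (d - m'^2)/q,  a' = floor((a_0 + m')/q').
  step 1: m=14, q=6, a=4
  step 2: m=10, q=17, a=1
  step 3: m=7, q=9, a=2
  step 4: m=11, q=9, a=2
  step 5: m=7, q=17, a=1
  step 6: m=10, q=6, a=4
  step 7: m=14, q=1, a=28
a_7 = 2*a_0 = 28, so the period closes here.
sqrt(202) = [14; 4, 1, 2, 2, 1, 4, 28]
Period length = 7

7


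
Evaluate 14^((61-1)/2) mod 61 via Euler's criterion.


p = 61 is prime and the exponent is (p-1)/2 = 30, so by Euler's criterion 14^30 = (14/61) = +1 or -1 mod 61.
Compute by square-and-multiply:
  30 = 16 + 8 + 4 + 2 (binary 11110)
  Repeated squaring mod 61: 14^1 = 14, 14^2 = 13, 14^4 = 47, 14^8 = 13, 14^16 = 47
  14^30 = 14^16 * 14^8 * 14^4 * 14^2 = 47 * 13 * 47 * 13 mod 61
    47 * 13 = 611 = 1 mod 61
    1 * 47 = 47 = 47 mod 61
    47 * 13 = 611 = 1 mod 61
  14^30 = 1 mod 61
Result 1: 14 is a quadratic residue mod 61.
14^30 mod 61 = 1

1
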